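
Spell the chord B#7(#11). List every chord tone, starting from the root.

B# – D## – F## – A# – E##

Root B#, quality dominant seventh sharp eleven:
root → B#
3rd (major 3rd) → D##
5th (perfect 5th) → F##
7th (minor 7th) → A#
11th (augmented 11th) → E##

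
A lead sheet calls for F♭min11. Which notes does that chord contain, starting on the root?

F♭min11 is a minor eleventh built on Fb.
- root: Fb
- minor 3rd: Abb
- perfect 5th: Cb
- minor 7th: Ebb
- major 9th: Gb
- perfect 11th: Bbb

Fb  Abb  Cb  Ebb  Gb  Bbb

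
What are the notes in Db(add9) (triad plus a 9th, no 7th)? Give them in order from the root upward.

Db(add9) is an added-ninth built on Db.
Root: Db
Major 3rd (3rd): F
Perfect 5th (5th): Ab
Major 9th (9th): Eb

Db F Ab Eb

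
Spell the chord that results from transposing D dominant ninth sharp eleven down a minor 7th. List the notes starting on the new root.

D down a minor 7th → E. New chord: E dominant ninth sharp eleven.
Root: E
Major 3rd (3rd): G-sharp
Perfect 5th (5th): B
Minor 7th (7th): D
Major 9th (9th): F-sharp
Augmented 11th (11th): A-sharp

E  G-sharp  B  D  F-sharp  A-sharp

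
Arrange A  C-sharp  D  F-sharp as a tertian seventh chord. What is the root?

D

Arranged so that each adjacent pair is a third by letter name: D – F-sharp – A – C-sharp.
The bottom of that stack, D, is the root (this is D major seventh).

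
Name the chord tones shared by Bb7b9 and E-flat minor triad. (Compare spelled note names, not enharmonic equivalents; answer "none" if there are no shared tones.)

Bb7b9 = Bb, D, F, Ab, Cb.
E-flat minor triad = Eb, Gb, Bb.
Shared: Bb.

Bb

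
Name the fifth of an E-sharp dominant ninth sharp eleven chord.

E-sharp dominant ninth sharp eleven is built on E-sharp; its 5th is a perfect 5th above the root.
A fifth above E uses the letter B, and the perfect 5th above E-sharp is B-sharp.

B-sharp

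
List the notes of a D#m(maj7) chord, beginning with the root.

D♯ F♯ A♯ C𝄪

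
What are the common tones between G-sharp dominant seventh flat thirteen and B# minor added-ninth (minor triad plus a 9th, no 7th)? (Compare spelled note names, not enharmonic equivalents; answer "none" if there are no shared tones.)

G-sharp dominant seventh flat thirteen: G-sharp B-sharp D-sharp F-sharp E
B# minor added-ninth: B-sharp D-sharp F-double-sharp C-double-sharp
Common to both → B-sharp, D-sharp.

B-sharp  D-sharp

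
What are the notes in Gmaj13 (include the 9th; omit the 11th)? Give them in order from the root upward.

G B D F♯ A E

Gmaj13: major thirteenth on G.
- root: G
- major 3rd: B
- perfect 5th: D
- major 7th: F♯
- major 9th: A
- major 13th: E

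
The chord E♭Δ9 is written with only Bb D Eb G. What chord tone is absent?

F

E♭Δ9 = Eb, G, Bb, D, F. The voicing lacks the 9th (major 9th), F.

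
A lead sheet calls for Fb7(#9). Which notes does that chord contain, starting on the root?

Root Fb, quality dominant seventh sharp nine:
Fb — root
Ab — major 3rd
Cb — perfect 5th
Ebb — minor 7th
G — augmented 9th

Fb, Ab, Cb, Ebb, G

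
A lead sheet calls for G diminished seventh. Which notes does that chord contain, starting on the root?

G diminished seventh: diminished seventh on G.
- root: G
- minor 3rd: B-flat
- diminished 5th: D-flat
- diminished 7th: F-flat

G B-flat D-flat F-flat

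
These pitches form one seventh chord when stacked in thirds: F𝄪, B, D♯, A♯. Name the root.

Arranged so that each adjacent pair is a third by letter name: B – D♯ – F𝄪 – A♯.
The bottom of that stack, B, is the root (this is B augmented major seventh).

B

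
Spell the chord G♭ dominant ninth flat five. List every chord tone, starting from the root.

G-flat, B-flat, D-double-flat, F-flat, A-flat

G♭ dominant ninth flat five: dominant ninth flat five on G-flat.
root → G-flat
3rd (major 3rd) → B-flat
5th (diminished 5th) → D-double-flat
7th (minor 7th) → F-flat
9th (major 9th) → A-flat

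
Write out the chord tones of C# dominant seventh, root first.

C# – E# – G# – B

C# dominant seventh is a dominant seventh built on C#.
- root: C#
- major 3rd: E#
- perfect 5th: G#
- minor 7th: B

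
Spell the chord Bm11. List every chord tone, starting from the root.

B, D, F#, A, C#, E

Bm11: minor eleventh on B.
root → B
3rd (minor 3rd) → D
5th (perfect 5th) → F#
7th (minor 7th) → A
9th (major 9th) → C#
11th (perfect 11th) → E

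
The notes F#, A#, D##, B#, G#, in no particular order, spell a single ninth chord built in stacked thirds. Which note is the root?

G#

Arranged so that each adjacent pair is a third by letter name: G# – B# – D## – F# – A#.
The bottom of that stack, G#, is the root (this is G# dominant ninth sharp five).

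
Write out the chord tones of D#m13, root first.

D#m13 is a minor thirteenth built on D#.
D# — root
F# — minor 3rd
A# — perfect 5th
C# — minor 7th
E# — major 9th
G# — perfect 11th
B# — major 13th

D#, F#, A#, C#, E#, G#, B#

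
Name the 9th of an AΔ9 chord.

AΔ9 is built on A; its 9th is a major 9th above the root.
A second above A uses the letter B, and the major 9th above A is B.

B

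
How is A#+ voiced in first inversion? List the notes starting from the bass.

In root position, A#+ is A#–C##–E##.
First inversion puts the third (C##) in the bass.

C##  E##  A#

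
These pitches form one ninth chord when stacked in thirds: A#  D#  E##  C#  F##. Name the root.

D#

Stacking in thirds gives D# – F## – A# – C# – E##, so D# is the root — D# dominant seventh sharp nine.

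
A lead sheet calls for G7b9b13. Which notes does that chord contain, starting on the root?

Root G, quality dominant seventh flat nine flat thirteen:
Root: G
Major 3rd (3rd): B
Perfect 5th (5th): D
Minor 7th (7th): F
Minor 9th (9th): Ab
Minor 13th (13th): Eb

G – B – D – F – Ab – Eb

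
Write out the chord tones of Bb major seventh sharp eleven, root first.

Bb  D  F  A  E

Root Bb, quality major seventh sharp eleven:
Root: Bb
Major 3rd (3rd): D
Perfect 5th (5th): F
Major 7th (7th): A
Augmented 11th (11th): E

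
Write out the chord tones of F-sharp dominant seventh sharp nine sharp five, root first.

F♯, A♯, C𝄪, E, G𝄪

F-sharp dominant seventh sharp nine sharp five: dominant seventh sharp nine sharp five on F♯.
F♯ — root
A♯ — major 3rd
C𝄪 — augmented 5th
E — minor 7th
G𝄪 — augmented 9th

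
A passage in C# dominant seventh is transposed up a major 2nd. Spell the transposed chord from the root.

D-sharp  F-double-sharp  A-sharp  C-sharp

C-sharp up a major 2nd → D-sharp. New chord: D-sharp dominant seventh.
- root: D-sharp
- major 3rd: F-double-sharp
- perfect 5th: A-sharp
- minor 7th: C-sharp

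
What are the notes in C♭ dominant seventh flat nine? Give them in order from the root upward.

Root Cb, quality dominant seventh flat nine:
Root: Cb
Major 3rd (3rd): Eb
Perfect 5th (5th): Gb
Minor 7th (7th): Bbb
Minor 9th (9th): Dbb

Cb – Eb – Gb – Bbb – Dbb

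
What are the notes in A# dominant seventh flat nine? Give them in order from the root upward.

A-sharp – C-double-sharp – E-sharp – G-sharp – B

A# dominant seventh flat nine: dominant seventh flat nine on A-sharp.
Root: A-sharp
Major 3rd (3rd): C-double-sharp
Perfect 5th (5th): E-sharp
Minor 7th (7th): G-sharp
Minor 9th (9th): B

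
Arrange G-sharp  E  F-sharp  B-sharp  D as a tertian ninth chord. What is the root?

E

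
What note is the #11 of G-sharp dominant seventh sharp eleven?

G-sharp dominant seventh sharp eleven is built on G-sharp; its 11th is an augmented 11th above the root.
A fourth above G uses the letter C, and the augmented 11th above G-sharp is C-double-sharp.

C-double-sharp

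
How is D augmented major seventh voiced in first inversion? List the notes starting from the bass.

In root position, D augmented major seventh is D–F♯–A♯–C♯.
First inversion puts the third (F♯) in the bass.

F♯  A♯  C♯  D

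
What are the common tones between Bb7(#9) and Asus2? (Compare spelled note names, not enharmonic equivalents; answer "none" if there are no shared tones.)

Bb7(#9): Bb D F Ab C#
Asus2: A B E
Common to both → none.

none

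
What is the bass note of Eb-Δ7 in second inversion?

Eb-Δ7 in root position is E♭–G♭–B♭–D.
Second inversion places the fifth in the bass, which is B♭.

B♭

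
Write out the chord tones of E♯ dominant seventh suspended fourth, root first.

E♯ dominant seventh suspended fourth: dominant seventh suspended fourth on E#.
- root: E#
- perfect 4th: A#
- perfect 5th: B#
- minor 7th: D#

E#  A#  B#  D#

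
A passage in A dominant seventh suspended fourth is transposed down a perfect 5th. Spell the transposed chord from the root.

D, G, A, C

Transposed root: A → D (perfect 5th down). So we spell D dominant seventh suspended fourth:
D — root
G — perfect 4th
A — perfect 5th
C — minor 7th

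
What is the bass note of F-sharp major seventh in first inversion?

A#

F-sharp major seventh in root position is F#–A#–C#–E#.
First inversion places the third in the bass, which is A#.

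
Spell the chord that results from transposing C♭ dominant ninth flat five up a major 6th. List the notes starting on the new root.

A-flat – C – E-double-flat – G-flat – B-flat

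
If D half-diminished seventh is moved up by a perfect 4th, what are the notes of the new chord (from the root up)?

D up a perfect 4th → G. New chord: G half-diminished seventh.
G — root
B-flat — minor 3rd
D-flat — diminished 5th
F — minor 7th

G  B-flat  D-flat  F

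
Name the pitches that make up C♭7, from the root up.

C♭7: dominant seventh on Cb.
Cb — root
Eb — major 3rd
Gb — perfect 5th
Bbb — minor 7th

Cb  Eb  Gb  Bbb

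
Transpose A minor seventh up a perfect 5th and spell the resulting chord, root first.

E, G, B, D

A perfect 5th up from A is E, so the new chord is E minor seventh.
E — root
G — minor 3rd
B — perfect 5th
D — minor 7th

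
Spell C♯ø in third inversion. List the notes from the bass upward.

In root position, C♯ø is C#–E–G–B.
Third inversion puts the seventh (B) in the bass.

B C# E G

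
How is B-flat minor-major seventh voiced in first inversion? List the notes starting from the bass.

D-flat  F  A  B-flat

B-flat minor-major seventh = B-flat–D-flat–F–A; first inversion → third (D-flat) lowest.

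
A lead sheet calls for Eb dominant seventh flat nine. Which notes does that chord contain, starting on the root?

Root E-flat, quality dominant seventh flat nine:
E-flat — root
G — major 3rd
B-flat — perfect 5th
D-flat — minor 7th
F-flat — minor 9th

E-flat  G  B-flat  D-flat  F-flat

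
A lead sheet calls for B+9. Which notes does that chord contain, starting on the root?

B+9 is a dominant ninth sharp five built on B.
root → B
3rd (major 3rd) → D#
5th (augmented 5th) → F##
7th (minor 7th) → A
9th (major 9th) → C#

B  D#  F##  A  C#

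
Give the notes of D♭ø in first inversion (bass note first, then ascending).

Fb, Abb, Cb, Db

In root position, D♭ø is Db–Fb–Abb–Cb.
First inversion puts the third (Fb) in the bass.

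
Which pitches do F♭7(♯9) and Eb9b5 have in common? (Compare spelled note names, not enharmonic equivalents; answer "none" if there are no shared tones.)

G

F♭7(♯9) = Fb, Ab, Cb, Ebb, G.
Eb9b5 = Eb, G, Bbb, Db, F.
Shared: G.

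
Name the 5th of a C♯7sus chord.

C♯7sus is built on C#; its 5th is a perfect 5th above the root.
A fifth above C uses the letter G, and the perfect 5th above C# is G#.

G#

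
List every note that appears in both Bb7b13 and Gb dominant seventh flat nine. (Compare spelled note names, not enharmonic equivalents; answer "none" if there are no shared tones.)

Bb7b13 = Bb, D, F, Ab, Gb.
Gb dominant seventh flat nine = Gb, Bb, Db, Fb, Abb.
Shared: Bb, Gb.

Bb, Gb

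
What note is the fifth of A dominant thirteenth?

A dominant thirteenth is built on A; its 5th is a perfect 5th above the root.
A fifth above A uses the letter E, and the perfect 5th above A is E.

E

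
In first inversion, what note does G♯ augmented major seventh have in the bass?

G♯ augmented major seventh in root position is G-sharp–B-sharp–D-double-sharp–F-double-sharp.
First inversion places the third in the bass, which is B-sharp.

B-sharp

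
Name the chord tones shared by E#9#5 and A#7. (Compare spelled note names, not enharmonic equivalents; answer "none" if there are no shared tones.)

E#

E#9#5 = E#, G##, B##, D#, F##.
A#7 = A#, C##, E#, G#.
Shared: E#.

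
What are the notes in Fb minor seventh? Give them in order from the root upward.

Fb minor seventh is a minor seventh built on Fb.
root → Fb
3rd (minor 3rd) → Abb
5th (perfect 5th) → Cb
7th (minor 7th) → Ebb

Fb, Abb, Cb, Ebb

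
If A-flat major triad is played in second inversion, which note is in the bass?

Eb

A-flat major triad in root position is Ab–C–Eb.
Second inversion places the fifth in the bass, which is Eb.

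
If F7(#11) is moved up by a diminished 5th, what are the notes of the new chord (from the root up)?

C♭, E♭, G♭, B𝄫, F

A diminished 5th up from F is C♭, so the new chord is C♭ dominant seventh sharp eleven.
Root: C♭
Major 3rd (3rd): E♭
Perfect 5th (5th): G♭
Minor 7th (7th): B𝄫
Augmented 11th (11th): F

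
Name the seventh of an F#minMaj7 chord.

Root of F#minMaj7 = F#. The 7th is a major 7th: F# up a major 7th → E#.

E#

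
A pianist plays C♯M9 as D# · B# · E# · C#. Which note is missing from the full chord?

The full C♯M9 chord is C#, E#, G#, B#, D#.
Comparing with the voicing, the perfect 5th (5th) — G# — is absent.

G#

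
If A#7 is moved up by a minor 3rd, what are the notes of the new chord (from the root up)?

C#  E#  G#  B

Transposed root: A# → C# (minor 3rd up). So we spell C# dominant seventh:
root → C#
3rd (major 3rd) → E#
5th (perfect 5th) → G#
7th (minor 7th) → B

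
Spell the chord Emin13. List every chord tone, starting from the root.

Emin13 is a minor thirteenth built on E.
E — root
G — minor 3rd
B — perfect 5th
D — minor 7th
F♯ — major 9th
A — perfect 11th
C♯ — major 13th

E – G – B – D – F♯ – A – C♯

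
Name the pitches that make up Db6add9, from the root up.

Db6add9: six-nine on Db.
Root: Db
Major 3rd (3rd): F
Perfect 5th (5th): Ab
Major 6th (6th): Bb
Major 9th (9th): Eb

Db, F, Ab, Bb, Eb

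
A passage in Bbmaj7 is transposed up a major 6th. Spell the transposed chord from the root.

G, B, D, F#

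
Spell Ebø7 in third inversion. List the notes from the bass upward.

Db – Eb – Gb – Bbb

In root position, Ebø7 is Eb–Gb–Bbb–Db.
Third inversion puts the seventh (Db) in the bass.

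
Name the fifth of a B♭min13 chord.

F

B♭min13 is built on Bb; its 5th is a perfect 5th above the root.
A fifth above B uses the letter F, and the perfect 5th above Bb is F.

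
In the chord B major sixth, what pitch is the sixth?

Root of B major sixth = B. The 6th is a major 6th: B up a major 6th → G♯.

G♯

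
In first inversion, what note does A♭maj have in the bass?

C

A♭maj = Ab–C–Eb. First inversion → third in the bass = C.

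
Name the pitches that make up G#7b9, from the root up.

G#7b9 is a dominant seventh flat nine built on G#.
G# — root
B# — major 3rd
D# — perfect 5th
F# — minor 7th
A — minor 9th

G#, B#, D#, F#, A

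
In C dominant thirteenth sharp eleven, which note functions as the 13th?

A

Root of C dominant thirteenth sharp eleven = C. The 13th is a major 13th: C up a major 13th → A.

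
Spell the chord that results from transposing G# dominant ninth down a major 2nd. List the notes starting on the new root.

G♯ down a major 2nd → F♯. New chord: F♯ dominant ninth.
Root: F♯
Major 3rd (3rd): A♯
Perfect 5th (5th): C♯
Minor 7th (7th): E
Major 9th (9th): G♯

F♯  A♯  C♯  E  G♯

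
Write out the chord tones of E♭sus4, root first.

Eb – Ab – Bb

E♭sus4 is a suspended fourth built on Eb.
root → Eb
4th (perfect 4th) → Ab
5th (perfect 5th) → Bb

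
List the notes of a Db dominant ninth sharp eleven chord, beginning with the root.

Db dominant ninth sharp eleven is a dominant ninth sharp eleven built on Db.
Root: Db
Major 3rd (3rd): F
Perfect 5th (5th): Ab
Minor 7th (7th): Cb
Major 9th (9th): Eb
Augmented 11th (11th): G

Db, F, Ab, Cb, Eb, G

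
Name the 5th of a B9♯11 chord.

Root of B9♯11 = B. The 5th is a perfect 5th: B up a perfect 5th → F#.

F#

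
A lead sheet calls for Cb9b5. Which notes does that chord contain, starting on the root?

Cb, Eb, Gbb, Bbb, Db

Cb9b5: dominant ninth flat five on Cb.
Cb — root
Eb — major 3rd
Gbb — diminished 5th
Bbb — minor 7th
Db — major 9th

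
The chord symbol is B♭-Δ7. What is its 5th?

B♭-Δ7 is built on B♭; its 5th is a perfect 5th above the root.
A fifth above B uses the letter F, and the perfect 5th above B♭ is F.

F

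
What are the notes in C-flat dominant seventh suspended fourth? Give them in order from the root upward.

C-flat dominant seventh suspended fourth is a dominant seventh suspended fourth built on Cb.
- root: Cb
- perfect 4th: Fb
- perfect 5th: Gb
- minor 7th: Bbb

Cb, Fb, Gb, Bbb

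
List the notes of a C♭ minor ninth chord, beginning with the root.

C♭  E𝄫  G♭  B𝄫  D♭

C♭ minor ninth is a minor ninth built on C♭.
root → C♭
3rd (minor 3rd) → E𝄫
5th (perfect 5th) → G♭
7th (minor 7th) → B𝄫
9th (major 9th) → D♭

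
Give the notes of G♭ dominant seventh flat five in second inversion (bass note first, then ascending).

In root position, G♭ dominant seventh flat five is G♭–B♭–D𝄫–F♭.
Second inversion puts the fifth (D𝄫) in the bass.

D𝄫, F♭, G♭, B♭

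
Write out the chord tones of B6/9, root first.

B D♯ F♯ G♯ C♯

B6/9: six-nine on B.
Root: B
Major 3rd (3rd): D♯
Perfect 5th (5th): F♯
Major 6th (6th): G♯
Major 9th (9th): C♯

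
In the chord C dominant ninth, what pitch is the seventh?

Root of C dominant ninth = C. The 7th is a minor 7th: C up a minor 7th → B-flat.

B-flat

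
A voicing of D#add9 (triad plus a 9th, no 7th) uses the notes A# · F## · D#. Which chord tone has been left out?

E#

The full D#add9 chord is D#, F##, A#, E#.
Comparing with the voicing, the major 9th (9th) — E# — is absent.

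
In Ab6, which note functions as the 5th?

Ab6 is built on Ab; its 5th is a perfect 5th above the root.
A fifth above A uses the letter E, and the perfect 5th above Ab is Eb.

Eb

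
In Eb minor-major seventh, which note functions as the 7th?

D

Eb minor-major seventh is built on Eb; its 7th is a major 7th above the root.
A seventh above E uses the letter D, and the major 7th above Eb is D.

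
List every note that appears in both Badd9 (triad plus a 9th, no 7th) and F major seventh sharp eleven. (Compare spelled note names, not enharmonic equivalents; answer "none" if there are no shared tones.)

Badd9: B D# F# C#
F major seventh sharp eleven: F A C E B
Common to both → B.

B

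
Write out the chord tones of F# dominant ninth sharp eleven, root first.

Root F#, quality dominant ninth sharp eleven:
Root: F#
Major 3rd (3rd): A#
Perfect 5th (5th): C#
Minor 7th (7th): E
Major 9th (9th): G#
Augmented 11th (11th): B#

F#, A#, C#, E, G#, B#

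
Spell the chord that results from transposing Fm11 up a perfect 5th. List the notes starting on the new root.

C  Eb  G  Bb  D  F

A perfect 5th up from F is C, so the new chord is C minor eleventh.
root → C
3rd (minor 3rd) → Eb
5th (perfect 5th) → G
7th (minor 7th) → Bb
9th (major 9th) → D
11th (perfect 11th) → F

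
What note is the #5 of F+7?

C♯

Root of F+7 = F. The 5th is an augmented 5th: F up an augmented 5th → C♯.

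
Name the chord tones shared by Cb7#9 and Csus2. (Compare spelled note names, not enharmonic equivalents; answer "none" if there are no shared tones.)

Cb7#9 = Cb, Eb, Gb, Bbb, D.
Csus2 = C, D, G.
Shared: D.

D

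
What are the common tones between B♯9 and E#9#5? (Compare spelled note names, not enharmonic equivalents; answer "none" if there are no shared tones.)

B♯9: B♯ D𝄪 F𝄪 A♯ C𝄪
E#9#5: E♯ G𝄪 B𝄪 D♯ F𝄪
Common to both → F𝄪.

F𝄪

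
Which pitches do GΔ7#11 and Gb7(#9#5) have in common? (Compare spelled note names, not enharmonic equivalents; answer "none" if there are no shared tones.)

D

GΔ7#11: G B D F# C#
Gb7(#9#5): Gb Bb D Fb A
Common to both → D.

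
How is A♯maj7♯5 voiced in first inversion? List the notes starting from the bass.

C##  E##  G##  A#

A♯maj7♯5 = A#–C##–E##–G##; first inversion → third (C##) lowest.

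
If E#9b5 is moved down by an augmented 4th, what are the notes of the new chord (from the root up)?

An augmented 4th down from E# is B, so the new chord is B dominant ninth flat five.
- root: B
- major 3rd: D#
- diminished 5th: F
- minor 7th: A
- major 9th: C#

B – D# – F – A – C#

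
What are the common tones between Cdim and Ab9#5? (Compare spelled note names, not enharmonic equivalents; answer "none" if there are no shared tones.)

Cdim: C Eb Gb
Ab9#5: Ab C E Gb Bb
Common to both → C, Gb.

C, Gb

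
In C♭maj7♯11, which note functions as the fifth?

Gb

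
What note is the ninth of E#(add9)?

F##

E#(add9) is built on E#; its 9th is a major 9th above the root.
A second above E uses the letter F, and the major 9th above E# is F##.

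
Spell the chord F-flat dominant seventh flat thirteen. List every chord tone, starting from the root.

F-flat dominant seventh flat thirteen: dominant seventh flat thirteen on Fb.
- root: Fb
- major 3rd: Ab
- perfect 5th: Cb
- minor 7th: Ebb
- minor 13th: Dbb

Fb Ab Cb Ebb Dbb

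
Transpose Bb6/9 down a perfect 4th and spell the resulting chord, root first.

Transposed root: B♭ → F (perfect 4th down). So we spell F six-nine:
root → F
3rd (major 3rd) → A
5th (perfect 5th) → C
6th (major 6th) → D
9th (major 9th) → G

F – A – C – D – G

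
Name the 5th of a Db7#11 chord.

Ab

Root of Db7#11 = Db. The 5th is a perfect 5th: Db up a perfect 5th → Ab.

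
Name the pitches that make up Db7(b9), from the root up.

Db  F  Ab  Cb  Ebb

Root Db, quality dominant seventh flat nine:
Db — root
F — major 3rd
Ab — perfect 5th
Cb — minor 7th
Ebb — minor 9th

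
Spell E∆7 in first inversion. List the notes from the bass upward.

E∆7 = E–G#–B–D#; first inversion → third (G#) lowest.

G# B D# E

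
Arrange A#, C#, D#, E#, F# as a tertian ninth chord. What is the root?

Arranged so that each adjacent pair is a third by letter name: D# – F# – A# – C# – E#.
The bottom of that stack, D#, is the root (this is D# minor ninth).

D#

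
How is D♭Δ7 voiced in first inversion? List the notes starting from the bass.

In root position, D♭Δ7 is D♭–F–A♭–C.
First inversion puts the third (F) in the bass.

F A♭ C D♭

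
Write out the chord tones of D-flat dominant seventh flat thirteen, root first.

D-flat, F, A-flat, C-flat, B-double-flat

Root D-flat, quality dominant seventh flat thirteen:
- root: D-flat
- major 3rd: F
- perfect 5th: A-flat
- minor 7th: C-flat
- minor 13th: B-double-flat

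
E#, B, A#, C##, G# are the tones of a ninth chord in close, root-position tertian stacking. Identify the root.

Stacking in thirds gives A# – C## – E# – G# – B, so A# is the root — A# dominant seventh flat nine.

A#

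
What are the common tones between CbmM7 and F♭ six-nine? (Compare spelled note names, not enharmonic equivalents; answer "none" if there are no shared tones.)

Cb Gb

CbmM7: Cb Ebb Gb Bb
F♭ six-nine: Fb Ab Cb Db Gb
Common to both → Cb, Gb.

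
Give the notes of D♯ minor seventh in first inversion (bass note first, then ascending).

F-sharp A-sharp C-sharp D-sharp

D♯ minor seventh = D-sharp–F-sharp–A-sharp–C-sharp; first inversion → third (F-sharp) lowest.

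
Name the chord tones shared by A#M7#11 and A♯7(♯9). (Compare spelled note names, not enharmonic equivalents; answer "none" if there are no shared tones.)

A#M7#11: A# C## E# G## D##
A♯7(♯9): A# C## E# G# B##
Common to both → A#, C##, E#.

A#, C##, E#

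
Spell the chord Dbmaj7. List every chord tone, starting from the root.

Db, F, Ab, C

Dbmaj7: major seventh on Db.
root → Db
3rd (major 3rd) → F
5th (perfect 5th) → Ab
7th (major 7th) → C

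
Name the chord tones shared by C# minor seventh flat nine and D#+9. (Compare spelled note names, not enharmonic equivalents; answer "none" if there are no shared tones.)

C# minor seventh flat nine: C♯ E G♯ B D
D#+9: D♯ F𝄪 A𝄪 C♯ E♯
Common to both → C♯.

C♯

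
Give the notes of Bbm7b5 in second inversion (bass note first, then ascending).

Fb, Ab, Bb, Db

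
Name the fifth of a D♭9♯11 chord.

Root of D♭9♯11 = Db. The 5th is a perfect 5th: Db up a perfect 5th → Ab.

Ab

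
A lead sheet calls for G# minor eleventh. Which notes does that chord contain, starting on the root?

G# minor eleventh is a minor eleventh built on G#.
- root: G#
- minor 3rd: B
- perfect 5th: D#
- minor 7th: F#
- major 9th: A#
- perfect 11th: C#

G#, B, D#, F#, A#, C#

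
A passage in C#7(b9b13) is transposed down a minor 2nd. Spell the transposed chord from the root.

B# D## F## A# C# G#

C# down a minor 2nd → B#. New chord: B# dominant seventh flat nine flat thirteen.
- root: B#
- major 3rd: D##
- perfect 5th: F##
- minor 7th: A#
- minor 9th: C#
- minor 13th: G#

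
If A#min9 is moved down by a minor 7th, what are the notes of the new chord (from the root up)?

Transposed root: A# → B# (minor 7th down). So we spell B# minor ninth:
Root: B#
Minor 3rd (3rd): D#
Perfect 5th (5th): F##
Minor 7th (7th): A#
Major 9th (9th): C##

B# – D# – F## – A# – C##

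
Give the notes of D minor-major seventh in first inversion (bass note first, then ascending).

F  A  C-sharp  D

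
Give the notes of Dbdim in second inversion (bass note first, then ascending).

Abb Db Fb

Dbdim = Db–Fb–Abb; second inversion → fifth (Abb) lowest.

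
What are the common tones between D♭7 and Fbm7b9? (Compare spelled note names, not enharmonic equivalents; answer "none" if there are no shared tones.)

D♭7: Db F Ab Cb
Fbm7b9: Fb Abb Cb Ebb Gbb
Common to both → Cb.

Cb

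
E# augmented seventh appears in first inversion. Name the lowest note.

G##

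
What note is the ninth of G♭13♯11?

G♭13♯11 is built on Gb; its 9th is a major 9th above the root.
A second above G uses the letter A, and the major 9th above Gb is Ab.

Ab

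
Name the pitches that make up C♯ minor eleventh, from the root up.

C#, E, G#, B, D#, F#

Root C#, quality minor eleventh:
Root: C#
Minor 3rd (3rd): E
Perfect 5th (5th): G#
Minor 7th (7th): B
Major 9th (9th): D#
Perfect 11th (11th): F#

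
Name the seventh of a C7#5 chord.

Root of C7#5 = C. The 7th is a minor 7th: C up a minor 7th → Bb.

Bb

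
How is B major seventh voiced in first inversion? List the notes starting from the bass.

In root position, B major seventh is B–D#–F#–A#.
First inversion puts the third (D#) in the bass.

D# – F# – A# – B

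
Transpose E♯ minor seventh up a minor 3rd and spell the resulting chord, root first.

E-sharp up a minor 3rd → G-sharp. New chord: G-sharp minor seventh.
root → G-sharp
3rd (minor 3rd) → B
5th (perfect 5th) → D-sharp
7th (minor 7th) → F-sharp

G-sharp, B, D-sharp, F-sharp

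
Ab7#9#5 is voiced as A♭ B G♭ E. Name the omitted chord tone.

Ab7#9#5 = A♭, C, E, G♭, B. The voicing lacks the 3rd (major 3rd), C.

C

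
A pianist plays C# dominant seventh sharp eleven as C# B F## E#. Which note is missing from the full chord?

G#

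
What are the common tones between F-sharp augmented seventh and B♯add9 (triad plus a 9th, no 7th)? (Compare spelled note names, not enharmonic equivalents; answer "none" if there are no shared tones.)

F-sharp augmented seventh: F# A# C## E
B♯add9: B# D## F## C##
Common to both → C##.

C##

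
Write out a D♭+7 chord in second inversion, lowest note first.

In root position, D♭+7 is D♭–F–A–C♭.
Second inversion puts the fifth (A) in the bass.

A C♭ D♭ F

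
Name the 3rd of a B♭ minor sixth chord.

B♭ minor sixth is built on B-flat; its 3rd is a minor 3rd above the root.
A third above B uses the letter D, and the minor 3rd above B-flat is D-flat.

D-flat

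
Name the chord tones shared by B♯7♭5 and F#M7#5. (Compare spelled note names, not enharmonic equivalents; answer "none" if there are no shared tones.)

B♯7♭5: B# D## F# A#
F#M7#5: F# A# C## E#
Common to both → F#, A#.

F#, A#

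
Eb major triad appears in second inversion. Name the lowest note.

B-flat

Eb major triad in root position is E-flat–G–B-flat.
Second inversion places the fifth in the bass, which is B-flat.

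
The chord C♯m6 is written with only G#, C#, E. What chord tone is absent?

A#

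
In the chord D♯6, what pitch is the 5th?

A#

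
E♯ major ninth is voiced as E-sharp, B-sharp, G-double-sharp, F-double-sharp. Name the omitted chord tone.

The full E♯ major ninth chord is E-sharp, G-double-sharp, B-sharp, D-double-sharp, F-double-sharp.
Comparing with the voicing, the major 7th (7th) — D-double-sharp — is absent.

D-double-sharp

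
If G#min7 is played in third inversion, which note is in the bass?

F#

G#min7 in root position is G#–B–D#–F#.
Third inversion places the seventh in the bass, which is F#.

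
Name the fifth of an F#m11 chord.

C#

F#m11 is built on F#; its 5th is a perfect 5th above the root.
A fifth above F uses the letter C, and the perfect 5th above F# is C#.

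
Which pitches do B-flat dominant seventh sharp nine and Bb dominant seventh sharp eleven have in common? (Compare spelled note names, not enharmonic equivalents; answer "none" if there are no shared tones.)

B-flat dominant seventh sharp nine: B-flat D F A-flat C-sharp
Bb dominant seventh sharp eleven: B-flat D F A-flat E
Common to both → B-flat, D, F, A-flat.

B-flat  D  F  A-flat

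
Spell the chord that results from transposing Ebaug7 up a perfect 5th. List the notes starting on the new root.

B♭ D F♯ A♭

E♭ up a perfect 5th → B♭. New chord: B♭ augmented seventh.
B♭ — root
D — major 3rd
F♯ — augmented 5th
A♭ — minor 7th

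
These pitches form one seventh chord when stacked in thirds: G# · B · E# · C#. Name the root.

C#

Arranged so that each adjacent pair is a third by letter name: C# – E# – G# – B.
The bottom of that stack, C#, is the root (this is C# dominant seventh).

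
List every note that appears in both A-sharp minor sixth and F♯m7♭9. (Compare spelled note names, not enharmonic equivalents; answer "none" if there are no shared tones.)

A-sharp minor sixth: A# C# E# F##
F♯m7♭9: F# A C# E G
Common to both → C#.

C#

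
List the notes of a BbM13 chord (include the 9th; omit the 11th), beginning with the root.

Bb – D – F – A – C – G

BbM13 is a major thirteenth built on Bb.
Bb — root
D — major 3rd
F — perfect 5th
A — major 7th
C — major 9th
G — major 13th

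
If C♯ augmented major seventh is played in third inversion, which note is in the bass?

C♯ augmented major seventh in root position is C-sharp–E-sharp–G-double-sharp–B-sharp.
Third inversion places the seventh in the bass, which is B-sharp.

B-sharp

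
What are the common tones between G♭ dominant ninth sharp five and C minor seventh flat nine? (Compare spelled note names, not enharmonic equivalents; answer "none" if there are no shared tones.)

B-flat

G♭ dominant ninth sharp five: G-flat B-flat D F-flat A-flat
C minor seventh flat nine: C E-flat G B-flat D-flat
Common to both → B-flat.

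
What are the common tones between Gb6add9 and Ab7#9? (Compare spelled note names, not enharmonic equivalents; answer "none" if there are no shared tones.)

Gb  Eb  Ab

Gb6add9 = Gb, Bb, Db, Eb, Ab.
Ab7#9 = Ab, C, Eb, Gb, B.
Shared: Gb, Eb, Ab.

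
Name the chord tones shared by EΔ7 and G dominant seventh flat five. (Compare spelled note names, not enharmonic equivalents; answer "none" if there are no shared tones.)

B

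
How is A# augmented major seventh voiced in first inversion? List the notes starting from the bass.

A# augmented major seventh = A-sharp–C-double-sharp–E-double-sharp–G-double-sharp; first inversion → third (C-double-sharp) lowest.

C-double-sharp – E-double-sharp – G-double-sharp – A-sharp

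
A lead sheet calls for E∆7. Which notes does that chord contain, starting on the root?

E∆7 is a major seventh built on E.
Root: E
Major 3rd (3rd): G#
Perfect 5th (5th): B
Major 7th (7th): D#

E – G# – B – D#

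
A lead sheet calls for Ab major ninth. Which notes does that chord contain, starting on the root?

A-flat  C  E-flat  G  B-flat

Root A-flat, quality major ninth:
root → A-flat
3rd (major 3rd) → C
5th (perfect 5th) → E-flat
7th (major 7th) → G
9th (major 9th) → B-flat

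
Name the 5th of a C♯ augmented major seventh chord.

Root of C♯ augmented major seventh = C#. The 5th is an augmented 5th: C# up an augmented 5th → G##.

G##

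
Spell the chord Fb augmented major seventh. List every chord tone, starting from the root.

Fb, Ab, C, Eb

Fb augmented major seventh is an augmented major seventh built on Fb.
Root: Fb
Major 3rd (3rd): Ab
Augmented 5th (5th): C
Major 7th (7th): Eb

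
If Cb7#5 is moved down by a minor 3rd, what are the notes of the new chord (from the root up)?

Cb down a minor 3rd → Ab. New chord: Ab augmented seventh.
- root: Ab
- major 3rd: C
- augmented 5th: E
- minor 7th: Gb

Ab – C – E – Gb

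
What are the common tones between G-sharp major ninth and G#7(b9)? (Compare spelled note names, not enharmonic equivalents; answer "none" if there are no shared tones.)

G# B# D#

G-sharp major ninth: G# B# D# F## A#
G#7(b9): G# B# D# F# A
Common to both → G#, B#, D#.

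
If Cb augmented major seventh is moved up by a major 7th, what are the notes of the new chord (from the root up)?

A major 7th up from Cb is Bb, so the new chord is Bb augmented major seventh.
Bb — root
D — major 3rd
F# — augmented 5th
A — major 7th

Bb D F# A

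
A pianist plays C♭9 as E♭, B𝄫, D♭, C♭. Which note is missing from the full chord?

The full C♭9 chord is C♭, E♭, G♭, B𝄫, D♭.
Comparing with the voicing, the perfect 5th (5th) — G♭ — is absent.

G♭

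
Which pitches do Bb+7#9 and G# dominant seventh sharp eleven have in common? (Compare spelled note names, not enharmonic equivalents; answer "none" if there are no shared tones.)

F#

Bb+7#9 = Bb, D, F#, Ab, C#.
G# dominant seventh sharp eleven = G#, B#, D#, F#, C##.
Shared: F#.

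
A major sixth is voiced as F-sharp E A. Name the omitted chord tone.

C-sharp

The full A major sixth chord is A, C-sharp, E, F-sharp.
Comparing with the voicing, the major 3rd (3rd) — C-sharp — is absent.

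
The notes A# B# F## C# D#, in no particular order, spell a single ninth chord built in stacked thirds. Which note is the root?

B#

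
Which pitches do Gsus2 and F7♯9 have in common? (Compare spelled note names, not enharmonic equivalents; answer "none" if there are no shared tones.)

A

Gsus2: G A D
F7♯9: F A C Eb G#
Common to both → A.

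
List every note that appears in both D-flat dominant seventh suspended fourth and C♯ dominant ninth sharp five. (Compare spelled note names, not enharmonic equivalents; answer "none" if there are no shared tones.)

D-flat dominant seventh suspended fourth = D-flat, G-flat, A-flat, C-flat.
C♯ dominant ninth sharp five = C-sharp, E-sharp, G-double-sharp, B, D-sharp.
Shared: none.

none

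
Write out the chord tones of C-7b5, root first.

C, Eb, Gb, Bb

C-7b5 is a half-diminished seventh built on C.
Root: C
Minor 3rd (3rd): Eb
Diminished 5th (5th): Gb
Minor 7th (7th): Bb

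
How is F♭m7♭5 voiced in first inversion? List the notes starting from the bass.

A𝄫 C𝄫 E𝄫 F♭

F♭m7♭5 = F♭–A𝄫–C𝄫–E𝄫; first inversion → third (A𝄫) lowest.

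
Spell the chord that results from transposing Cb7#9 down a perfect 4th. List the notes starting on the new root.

Cb down a perfect 4th → Gb. New chord: Gb dominant seventh sharp nine.
root → Gb
3rd (major 3rd) → Bb
5th (perfect 5th) → Db
7th (minor 7th) → Fb
9th (augmented 9th) → A

Gb Bb Db Fb A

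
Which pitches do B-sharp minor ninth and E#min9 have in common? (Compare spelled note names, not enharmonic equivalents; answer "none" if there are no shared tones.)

B# – D# – F##

B-sharp minor ninth = B#, D#, F##, A#, C##.
E#min9 = E#, G#, B#, D#, F##.
Shared: B#, D#, F##.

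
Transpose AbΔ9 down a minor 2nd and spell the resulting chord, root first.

Transposed root: Ab → G (minor 2nd down). So we spell G major ninth:
root → G
3rd (major 3rd) → B
5th (perfect 5th) → D
7th (major 7th) → F#
9th (major 9th) → A

G, B, D, F#, A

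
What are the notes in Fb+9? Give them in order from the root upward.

Fb+9 is a dominant ninth sharp five built on Fb.
root → Fb
3rd (major 3rd) → Ab
5th (augmented 5th) → C
7th (minor 7th) → Ebb
9th (major 9th) → Gb

Fb – Ab – C – Ebb – Gb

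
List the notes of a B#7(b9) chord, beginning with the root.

B♯ – D𝄪 – F𝄪 – A♯ – C♯

B#7(b9): dominant seventh flat nine on B♯.
root → B♯
3rd (major 3rd) → D𝄪
5th (perfect 5th) → F𝄪
7th (minor 7th) → A♯
9th (minor 9th) → C♯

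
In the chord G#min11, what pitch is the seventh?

G#min11 is built on G♯; its 7th is a minor 7th above the root.
A seventh above G uses the letter F, and the minor 7th above G♯ is F♯.

F♯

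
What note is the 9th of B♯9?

C##

B♯9 is built on B#; its 9th is a major 9th above the root.
A second above B uses the letter C, and the major 9th above B# is C##.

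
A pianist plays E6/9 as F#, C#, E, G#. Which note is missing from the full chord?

E6/9 = E, G#, B, C#, F#. The voicing lacks the 5th (perfect 5th), B.

B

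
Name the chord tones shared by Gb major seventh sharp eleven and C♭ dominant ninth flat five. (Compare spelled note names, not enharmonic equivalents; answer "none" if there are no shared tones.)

Gb major seventh sharp eleven: Gb Bb Db F C
C♭ dominant ninth flat five: Cb Eb Gbb Bbb Db
Common to both → Db.

Db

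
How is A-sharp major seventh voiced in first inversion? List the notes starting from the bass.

C-double-sharp  E-sharp  G-double-sharp  A-sharp

A-sharp major seventh = A-sharp–C-double-sharp–E-sharp–G-double-sharp; first inversion → third (C-double-sharp) lowest.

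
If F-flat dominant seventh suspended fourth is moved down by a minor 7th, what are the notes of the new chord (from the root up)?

Gb Cb Db Fb

Transposed root: Fb → Gb (minor 7th down). So we spell Gb dominant seventh suspended fourth:
Root: Gb
Perfect 4th (4th): Cb
Perfect 5th (5th): Db
Minor 7th (7th): Fb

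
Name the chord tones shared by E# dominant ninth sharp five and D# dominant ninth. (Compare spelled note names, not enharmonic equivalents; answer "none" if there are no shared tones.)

E# dominant ninth sharp five: E-sharp G-double-sharp B-double-sharp D-sharp F-double-sharp
D# dominant ninth: D-sharp F-double-sharp A-sharp C-sharp E-sharp
Common to both → E-sharp, D-sharp, F-double-sharp.

E-sharp, D-sharp, F-double-sharp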